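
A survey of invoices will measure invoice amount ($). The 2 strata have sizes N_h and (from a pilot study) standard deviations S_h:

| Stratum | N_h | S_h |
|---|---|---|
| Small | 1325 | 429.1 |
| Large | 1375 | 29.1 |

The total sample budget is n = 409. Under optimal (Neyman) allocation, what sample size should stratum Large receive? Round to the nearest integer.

Neyman allocation: n_h = n · N_h S_h / Σ N_i S_i, with n = 409.
  stratum Small: N_h·S_h = 1325·429.1 = 568557.50
  stratum Large: N_h·S_h = 1375·29.1 = 40012.50
Σ N_h S_h = 608570.00
n for stratum Large = 409·40012.50/608570.00 = 26.891 → 27

27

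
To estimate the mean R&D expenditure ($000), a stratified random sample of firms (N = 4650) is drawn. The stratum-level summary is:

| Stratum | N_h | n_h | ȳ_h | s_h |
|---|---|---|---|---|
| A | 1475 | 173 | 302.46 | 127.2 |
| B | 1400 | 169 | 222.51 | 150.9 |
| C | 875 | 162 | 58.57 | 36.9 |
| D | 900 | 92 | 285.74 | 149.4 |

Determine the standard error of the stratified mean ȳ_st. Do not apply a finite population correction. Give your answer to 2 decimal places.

SE(ȳ_st) ≈ 5.57

V̂(ȳ_st) = Σ W_h² s_h²/n_h, with W_h = N_h/N and N = 4650:
  stratum A: (1475/4650)²·127.2²/173 = 9.41036
  stratum B: (1400/4650)²·150.9²/169 = 12.2136
  stratum C: (875/4650)²·36.9²/162 = 0.29761
  stratum D: (900/4650)²·149.4²/92 = 9.08851
V̂(ȳ_st) = 31.01
SE(ȳ_st) = √31.01 = 5.56866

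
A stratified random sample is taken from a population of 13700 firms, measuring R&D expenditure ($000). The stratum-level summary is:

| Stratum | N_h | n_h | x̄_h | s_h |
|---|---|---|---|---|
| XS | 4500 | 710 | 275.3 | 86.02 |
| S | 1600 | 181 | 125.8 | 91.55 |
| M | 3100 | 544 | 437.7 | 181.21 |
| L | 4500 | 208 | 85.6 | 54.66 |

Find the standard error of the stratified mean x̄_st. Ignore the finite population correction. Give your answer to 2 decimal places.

V̂(x̄_st) = Σ W_h² s_h²/n_h, with W_h = N_h/N and N = 13700:
  stratum XS: (4500/13700)²·86.02²/710 = 1.12441
  stratum S: (1600/13700)²·91.55²/181 = 0.631592
  stratum M: (3100/13700)²·181.21²/544 = 3.09063
  stratum L: (4500/13700)²·54.66²/208 = 1.54974
V̂(x̄_st) = 6.39638
SE(x̄_st) = √6.39638 = 2.52911

SE(x̄_st) ≈ 2.53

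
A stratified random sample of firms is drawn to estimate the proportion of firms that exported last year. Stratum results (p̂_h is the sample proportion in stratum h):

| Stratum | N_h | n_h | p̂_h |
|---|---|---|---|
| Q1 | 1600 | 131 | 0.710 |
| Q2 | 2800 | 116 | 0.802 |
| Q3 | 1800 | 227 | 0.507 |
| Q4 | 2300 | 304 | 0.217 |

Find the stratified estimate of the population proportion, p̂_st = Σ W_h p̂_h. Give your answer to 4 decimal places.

N = 8500; stratum weights W_h = N_h/N.
p̂_st = Σ W_h p̂_h = (1600·0.710 + 2800·0.802 + 1800·0.507 + 2300·0.217)/8500 = 0.56392

p̂_st ≈ 0.5639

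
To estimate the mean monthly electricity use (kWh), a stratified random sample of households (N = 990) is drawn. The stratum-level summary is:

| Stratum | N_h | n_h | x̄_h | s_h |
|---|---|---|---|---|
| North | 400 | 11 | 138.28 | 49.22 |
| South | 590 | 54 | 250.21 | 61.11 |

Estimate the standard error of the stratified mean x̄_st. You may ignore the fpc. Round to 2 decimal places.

V̂(x̄_st) = Σ W_h² s_h²/n_h, with W_h = N_h/N and N = 990:
  stratum North: (400/990)²·49.22²/11 = 35.9534
  stratum South: (590/990)²·61.11²/54 = 24.562
V̂(x̄_st) = 60.5155
SE(x̄_st) = √60.5155 = 7.77917

SE(x̄_st) ≈ 7.78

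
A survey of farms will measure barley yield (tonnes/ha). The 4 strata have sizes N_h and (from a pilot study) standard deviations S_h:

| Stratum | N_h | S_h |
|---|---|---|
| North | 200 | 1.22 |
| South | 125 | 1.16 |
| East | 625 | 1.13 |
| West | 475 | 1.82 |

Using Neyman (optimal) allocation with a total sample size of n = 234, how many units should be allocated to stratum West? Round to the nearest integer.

Neyman allocation: n_h = n · N_h S_h / Σ N_i S_i, with n = 234.
  stratum North: N_h·S_h = 200·1.22 = 244.00
  stratum South: N_h·S_h = 125·1.16 = 145.00
  stratum East: N_h·S_h = 625·1.13 = 706.25
  stratum West: N_h·S_h = 475·1.82 = 864.50
Σ N_h S_h = 1959.75
n for stratum West = 234·864.50/1959.75 = 103.224 → 103

103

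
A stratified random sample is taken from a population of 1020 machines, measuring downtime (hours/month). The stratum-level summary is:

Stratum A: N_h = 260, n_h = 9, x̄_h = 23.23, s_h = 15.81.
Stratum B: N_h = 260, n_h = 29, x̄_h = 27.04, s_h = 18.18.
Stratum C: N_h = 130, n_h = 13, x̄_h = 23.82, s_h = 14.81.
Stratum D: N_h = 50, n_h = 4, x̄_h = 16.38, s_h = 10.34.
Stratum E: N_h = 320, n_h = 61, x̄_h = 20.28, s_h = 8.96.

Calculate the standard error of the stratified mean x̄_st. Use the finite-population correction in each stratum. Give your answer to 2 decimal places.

SE(x̄_st) ≈ 1.68

V̂(x̄_st) = Σ W_h² (1 − n_h/N_h) s_h²/n_h, with W_h = N_h/N and N = 1020:
  stratum A: (260/1020)²·(1 − 9/260)·15.81²/9 = 1.74208
  stratum B: (260/1020)²·(1 − 29/260)·18.18²/29 = 0.657923
  stratum C: (130/1020)²·(1 − 13/130)·14.81²/13 = 0.246658
  stratum D: (50/1020)²·(1 − 4/50)·10.34²/4 = 0.0590893
  stratum E: (320/1020)²·(1 − 61/320)·8.96²/61 = 0.104842
V̂(x̄_st) = 2.81059
SE(x̄_st) = √2.81059 = 1.67648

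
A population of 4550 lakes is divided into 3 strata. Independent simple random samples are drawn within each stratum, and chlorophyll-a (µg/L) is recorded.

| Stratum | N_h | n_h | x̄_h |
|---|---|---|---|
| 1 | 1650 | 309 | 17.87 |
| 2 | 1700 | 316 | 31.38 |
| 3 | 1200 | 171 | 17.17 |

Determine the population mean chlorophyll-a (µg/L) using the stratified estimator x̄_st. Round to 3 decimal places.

N = Σ N_h = 4550. Stratum weights W_h = N_h/N.
x̄_st = (1650·17.87 + 1700·31.38 + 1200·17.17) / 4550 = 22.73308

x̄_st ≈ 22.733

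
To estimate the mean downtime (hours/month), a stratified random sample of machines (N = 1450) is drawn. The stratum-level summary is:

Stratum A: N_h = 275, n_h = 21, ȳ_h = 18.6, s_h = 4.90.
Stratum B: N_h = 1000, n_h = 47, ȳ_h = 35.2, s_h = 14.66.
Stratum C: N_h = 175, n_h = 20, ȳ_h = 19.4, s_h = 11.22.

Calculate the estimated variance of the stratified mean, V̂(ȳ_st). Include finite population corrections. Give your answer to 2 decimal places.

V̂(ȳ_st) ≈ 2.19

V̂(ȳ_st) = Σ W_h² (1 − n_h/N_h) s_h²/n_h, with W_h = N_h/N and N = 1450:
  stratum A: (275/1450)²·(1 − 21/275)·4.90²/21 = 0.0379842
  stratum B: (1000/1450)²·(1 − 47/1000)·14.66²/47 = 2.07265
  stratum C: (175/1450)²·(1 − 20/175)·11.22²/20 = 0.0812063
V̂(ȳ_st) = 2.19185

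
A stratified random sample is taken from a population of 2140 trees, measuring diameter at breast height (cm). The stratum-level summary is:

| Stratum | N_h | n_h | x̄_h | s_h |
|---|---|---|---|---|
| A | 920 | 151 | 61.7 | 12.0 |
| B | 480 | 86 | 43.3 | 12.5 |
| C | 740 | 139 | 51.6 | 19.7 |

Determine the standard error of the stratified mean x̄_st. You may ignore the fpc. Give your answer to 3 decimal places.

SE(x̄_st) ≈ 0.776

V̂(x̄_st) = Σ W_h² s_h²/n_h, with W_h = N_h/N and N = 2140:
  stratum A: (920/2140)²·12.0²/151 = 0.176252
  stratum B: (480/2140)²·12.5²/86 = 0.0914064
  stratum C: (740/2140)²·19.7²/139 = 0.333852
V̂(x̄_st) = 0.60151
SE(x̄_st) = √0.60151 = 0.775571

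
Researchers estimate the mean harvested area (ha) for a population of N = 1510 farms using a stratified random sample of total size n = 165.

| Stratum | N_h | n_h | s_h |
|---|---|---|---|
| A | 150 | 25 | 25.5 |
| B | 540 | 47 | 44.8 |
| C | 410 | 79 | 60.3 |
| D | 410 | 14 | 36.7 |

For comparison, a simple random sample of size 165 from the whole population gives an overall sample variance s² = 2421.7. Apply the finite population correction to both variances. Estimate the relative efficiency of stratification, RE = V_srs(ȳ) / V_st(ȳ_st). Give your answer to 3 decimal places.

RE ≈ 0.884

V̂(ȳ_st) = Σ W_h² (1 − n_h/N_h) s_h²/n_h, with W_h = N_h/N and N = 1510:
  stratum A: (150/1510)²·(1 − 25/150)·25.5²/25 = 0.213889
  stratum B: (540/1510)²·(1 − 47/540)·44.8²/47 = 4.98592
  stratum C: (410/1510)²·(1 − 79/410)·60.3²/79 = 2.73946
  stratum D: (410/1510)²·(1 − 14/410)·36.7²/14 = 6.85061
V_st = 14.7899
V_srs = (1 − 165/1510)·2421.7/165 = 13.0732
Relative efficiency = V_srs / V_st = 13.0732/14.7899 = 0.8839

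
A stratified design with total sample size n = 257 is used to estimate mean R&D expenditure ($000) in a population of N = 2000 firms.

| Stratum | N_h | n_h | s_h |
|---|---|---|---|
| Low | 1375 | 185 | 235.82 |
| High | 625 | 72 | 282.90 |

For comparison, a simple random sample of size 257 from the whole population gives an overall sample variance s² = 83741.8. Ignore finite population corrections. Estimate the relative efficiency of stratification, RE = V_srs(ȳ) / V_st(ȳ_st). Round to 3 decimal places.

RE ≈ 1.300

V̂(ȳ_st) = Σ W_h² s_h²/n_h, with W_h = N_h/N and N = 2000:
  stratum Low: (1375/2000)²·235.82²/185 = 142.081
  stratum High: (625/2000)²·282.90²/72 = 108.551
V_st = 250.632
V_srs = s²/n = 83741.8/257 = 325.844
Relative efficiency = V_srs / V_st = 325.844/250.632 = 1.3001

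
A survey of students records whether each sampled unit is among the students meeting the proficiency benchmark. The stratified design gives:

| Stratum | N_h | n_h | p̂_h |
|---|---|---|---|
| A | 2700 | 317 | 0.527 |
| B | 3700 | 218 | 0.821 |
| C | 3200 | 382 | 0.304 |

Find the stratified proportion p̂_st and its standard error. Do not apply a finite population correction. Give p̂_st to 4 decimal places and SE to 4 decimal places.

N = 9600; stratum weights W_h = N_h/N.
p̂_st = Σ W_h p̂_h = (2700·0.527 + 3700·0.821 + 3200·0.304)/9600 = 0.56598
V̂(p̂_st) = Σ W_h² p̂_h(1−p̂_h)/(n_h−1):
  stratum A: (2700/9600)²·0.527·0.473/316 = 6.23979e-05
  stratum B: (3700/9600)²·0.821·0.179/217 = 0.0001006
  stratum C: (3200/9600)²·0.304·0.696/381 = 6.17043e-05
V̂(p̂_st) = 0.000224702; SE = √V̂ = 0.0149901

p̂_st ≈ 0.5660, SE ≈ 0.0150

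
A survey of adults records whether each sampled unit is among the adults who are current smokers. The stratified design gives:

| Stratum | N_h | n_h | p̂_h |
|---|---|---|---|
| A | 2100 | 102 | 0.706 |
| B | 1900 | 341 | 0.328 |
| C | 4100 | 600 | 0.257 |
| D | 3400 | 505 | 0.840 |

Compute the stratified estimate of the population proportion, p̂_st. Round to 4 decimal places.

N = 11500; stratum weights W_h = N_h/N.
p̂_st = Σ W_h p̂_h = (2100·0.706 + 1900·0.328 + 4100·0.257 + 3400·0.840)/11500 = 0.52309

p̂_st ≈ 0.5231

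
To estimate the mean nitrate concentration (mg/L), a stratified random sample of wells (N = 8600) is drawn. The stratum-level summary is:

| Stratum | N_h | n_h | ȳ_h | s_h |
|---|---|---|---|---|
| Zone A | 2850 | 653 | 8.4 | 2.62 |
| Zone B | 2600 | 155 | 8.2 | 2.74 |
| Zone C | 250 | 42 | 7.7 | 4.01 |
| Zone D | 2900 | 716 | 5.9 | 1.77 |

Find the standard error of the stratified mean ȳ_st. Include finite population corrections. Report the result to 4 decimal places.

V̂(ȳ_st) = Σ W_h² (1 − n_h/N_h) s_h²/n_h, with W_h = N_h/N and N = 8600:
  stratum Zone A: (2850/8600)²·(1 − 653/2850)·2.62²/653 = 0.000889954
  stratum Zone B: (2600/8600)²·(1 − 155/2600)·2.74²/155 = 0.00416318
  stratum Zone C: (250/8600)²·(1 − 42/250)·4.01²/42 = 0.000269182
  stratum Zone D: (2900/8600)²·(1 − 716/2900)·1.77²/716 = 0.000374703
V̂(ȳ_st) = 0.00569701
SE(ȳ_st) = √0.00569701 = 0.0754786

SE(ȳ_st) ≈ 0.0755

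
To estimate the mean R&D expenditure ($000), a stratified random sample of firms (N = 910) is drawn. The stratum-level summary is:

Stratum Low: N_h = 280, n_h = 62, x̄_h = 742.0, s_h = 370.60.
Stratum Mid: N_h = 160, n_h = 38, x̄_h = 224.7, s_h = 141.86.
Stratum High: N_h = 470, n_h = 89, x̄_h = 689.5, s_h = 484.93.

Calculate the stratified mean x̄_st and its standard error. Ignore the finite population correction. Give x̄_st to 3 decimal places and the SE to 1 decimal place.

x̄_st = Σ W_h x̄_h = (280·742.0 + 160·224.7 + 470·689.5)/910 = 623.93077
V̂(x̄_st) = Σ W_h² s_h²/n_h, with W_h = N_h/N and N = 910:
  stratum Low: (280/910)²·370.60²/62 = 209.726
  stratum Mid: (160/910)²·141.86²/38 = 16.3717
  stratum High: (470/910)²·484.93²/89 = 704.825
V̂(x̄_st) = 930.922
SE(x̄_st) = √930.922 = 30.511

x̄_st ≈ 623.931, SE ≈ 30.5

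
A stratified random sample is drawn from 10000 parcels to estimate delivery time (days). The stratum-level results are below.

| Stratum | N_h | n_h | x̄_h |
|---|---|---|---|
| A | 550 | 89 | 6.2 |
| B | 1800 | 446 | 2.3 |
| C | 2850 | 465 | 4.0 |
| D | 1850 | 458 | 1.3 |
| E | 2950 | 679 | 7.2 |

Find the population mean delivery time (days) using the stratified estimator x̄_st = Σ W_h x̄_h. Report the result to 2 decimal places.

x̄_st ≈ 4.26

N = Σ N_h = 10000. Stratum weights W_h = N_h/N.
x̄_st = (550·6.2 + 1800·2.3 + 2850·4.0 + 1850·1.3 + 2950·7.2) / 10000 = 4.2595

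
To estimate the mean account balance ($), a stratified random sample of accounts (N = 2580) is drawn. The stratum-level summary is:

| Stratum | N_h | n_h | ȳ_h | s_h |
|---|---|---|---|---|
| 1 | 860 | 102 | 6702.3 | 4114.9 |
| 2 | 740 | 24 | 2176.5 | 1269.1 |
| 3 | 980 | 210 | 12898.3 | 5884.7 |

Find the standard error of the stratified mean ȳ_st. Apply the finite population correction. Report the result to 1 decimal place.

SE(ȳ_st) ≈ 200.7

V̂(ȳ_st) = Σ W_h² (1 − n_h/N_h) s_h²/n_h, with W_h = N_h/N and N = 2580:
  stratum 1: (860/2580)²·(1 − 102/860)·4114.9²/102 = 16257.2
  stratum 2: (740/2580)²·(1 − 24/740)·1269.1²/24 = 5341.78
  stratum 3: (980/2580)²·(1 − 210/980)·5884.7²/210 = 18694.2
V̂(ȳ_st) = 40293.2
SE(ȳ_st) = √40293.2 = 200.732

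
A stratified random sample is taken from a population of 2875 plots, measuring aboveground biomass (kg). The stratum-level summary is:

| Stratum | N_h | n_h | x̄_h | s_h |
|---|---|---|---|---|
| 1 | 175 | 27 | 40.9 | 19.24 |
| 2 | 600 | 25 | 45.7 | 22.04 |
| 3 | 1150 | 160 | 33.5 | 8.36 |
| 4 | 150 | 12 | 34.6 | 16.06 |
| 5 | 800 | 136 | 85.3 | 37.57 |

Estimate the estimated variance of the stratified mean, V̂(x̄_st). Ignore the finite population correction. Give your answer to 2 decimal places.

V̂(x̄_st) = Σ W_h² s_h²/n_h, with W_h = N_h/N and N = 2875:
  stratum 1: (175/2875)²·19.24²/27 = 0.050798
  stratum 2: (600/2875)²·22.04²/25 = 0.846272
  stratum 3: (1150/2875)²·8.36²/160 = 0.0698896
  stratum 4: (150/2875)²·16.06²/12 = 0.0585082
  stratum 5: (800/2875)²·37.57²/136 = 0.803614
V̂(x̄_st) = 1.82908

V̂(x̄_st) ≈ 1.83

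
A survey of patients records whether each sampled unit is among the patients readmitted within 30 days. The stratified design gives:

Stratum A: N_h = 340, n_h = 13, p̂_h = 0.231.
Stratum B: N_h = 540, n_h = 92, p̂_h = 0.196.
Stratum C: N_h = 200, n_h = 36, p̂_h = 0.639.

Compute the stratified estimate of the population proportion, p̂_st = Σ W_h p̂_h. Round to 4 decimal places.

p̂_st ≈ 0.2891

N = 1080; stratum weights W_h = N_h/N.
p̂_st = Σ W_h p̂_h = (340·0.231 + 540·0.196 + 200·0.639)/1080 = 0.28906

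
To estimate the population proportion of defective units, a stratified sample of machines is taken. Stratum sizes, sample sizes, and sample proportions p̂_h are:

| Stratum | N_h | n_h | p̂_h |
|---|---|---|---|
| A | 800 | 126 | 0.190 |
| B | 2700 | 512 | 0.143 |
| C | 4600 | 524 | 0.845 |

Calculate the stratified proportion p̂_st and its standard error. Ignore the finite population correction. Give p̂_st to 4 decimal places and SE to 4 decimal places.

p̂_st ≈ 0.5463, SE ≈ 0.0109

N = 8100; stratum weights W_h = N_h/N.
p̂_st = Σ W_h p̂_h = (800·0.190 + 2700·0.143 + 4600·0.845)/8100 = 0.54631
V̂(p̂_st) = Σ W_h² p̂_h(1−p̂_h)/(n_h−1):
  stratum A: (800/8100)²·0.190·0.810/125 = 1.20099e-05
  stratum B: (2700/8100)²·0.143·0.857/511 = 2.66473e-05
  stratum C: (4600/8100)²·0.845·0.155/523 = 8.07667e-05
V̂(p̂_st) = 0.000119424; SE = √V̂ = 0.0109281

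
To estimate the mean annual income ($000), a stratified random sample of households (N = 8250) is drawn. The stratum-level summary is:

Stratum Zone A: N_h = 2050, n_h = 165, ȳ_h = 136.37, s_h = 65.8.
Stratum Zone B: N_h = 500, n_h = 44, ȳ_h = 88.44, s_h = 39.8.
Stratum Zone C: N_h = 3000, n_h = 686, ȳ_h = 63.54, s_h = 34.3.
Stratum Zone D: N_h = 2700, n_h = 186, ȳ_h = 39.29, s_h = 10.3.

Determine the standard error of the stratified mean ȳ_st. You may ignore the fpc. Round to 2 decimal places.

SE(ȳ_st) ≈ 1.43

V̂(ȳ_st) = Σ W_h² s_h²/n_h, with W_h = N_h/N and N = 8250:
  stratum Zone A: (2050/8250)²·65.8²/165 = 1.6202
  stratum Zone B: (500/8250)²·39.8²/44 = 0.132235
  stratum Zone C: (3000/8250)²·34.3²/686 = 0.226777
  stratum Zone D: (2700/8250)²·10.3²/186 = 0.0610915
V̂(ȳ_st) = 2.0403
SE(ȳ_st) = √2.0403 = 1.42839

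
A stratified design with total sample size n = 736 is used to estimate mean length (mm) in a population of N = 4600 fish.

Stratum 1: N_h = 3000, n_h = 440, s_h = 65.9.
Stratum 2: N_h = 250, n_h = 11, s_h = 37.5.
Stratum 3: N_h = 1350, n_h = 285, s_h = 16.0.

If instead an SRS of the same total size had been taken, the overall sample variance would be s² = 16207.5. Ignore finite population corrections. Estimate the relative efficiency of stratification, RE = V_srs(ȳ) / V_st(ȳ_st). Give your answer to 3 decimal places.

RE ≈ 4.733

V̂(ȳ_st) = Σ W_h² s_h²/n_h, with W_h = N_h/N and N = 4600:
  stratum 1: (3000/4600)²·65.9²/440 = 4.19802
  stratum 2: (250/4600)²·37.5²/11 = 0.377602
  stratum 3: (1350/4600)²·16.0²/285 = 0.0773654
V_st = 4.65299
V_srs = s²/n = 16207.5/736 = 22.0211
Relative efficiency = V_srs / V_st = 22.0211/4.65299 = 4.7327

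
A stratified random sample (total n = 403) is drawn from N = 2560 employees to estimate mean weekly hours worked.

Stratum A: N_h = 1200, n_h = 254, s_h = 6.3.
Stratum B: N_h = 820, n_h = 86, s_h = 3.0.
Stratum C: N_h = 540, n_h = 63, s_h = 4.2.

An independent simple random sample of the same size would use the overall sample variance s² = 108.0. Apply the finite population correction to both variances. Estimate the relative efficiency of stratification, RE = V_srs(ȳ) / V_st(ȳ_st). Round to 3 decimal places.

RE ≈ 4.735

V̂(ȳ_st) = Σ W_h² (1 − n_h/N_h) s_h²/n_h, with W_h = N_h/N and N = 2560:
  stratum A: (1200/2560)²·(1 − 254/1200)·6.3²/254 = 0.027067
  stratum B: (820/2560)²·(1 − 86/820)·3.0²/86 = 0.00961112
  stratum C: (540/2560)²·(1 − 63/540)·4.2²/63 = 0.011005
V_st = 0.0476831
V_srs = (1 − 403/2560)·108.0/403 = 0.225803
Relative efficiency = V_srs / V_st = 0.225803/0.0476831 = 4.7355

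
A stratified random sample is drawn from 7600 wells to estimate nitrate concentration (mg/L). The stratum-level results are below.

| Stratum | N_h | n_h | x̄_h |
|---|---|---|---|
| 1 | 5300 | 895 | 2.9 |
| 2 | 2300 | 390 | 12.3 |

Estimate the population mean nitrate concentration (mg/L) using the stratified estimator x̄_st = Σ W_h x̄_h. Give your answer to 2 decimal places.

x̄_st ≈ 5.74

N = Σ N_h = 7600. Stratum weights W_h = N_h/N.
x̄_st = (5300·2.9 + 2300·12.3) / 7600 = 5.7447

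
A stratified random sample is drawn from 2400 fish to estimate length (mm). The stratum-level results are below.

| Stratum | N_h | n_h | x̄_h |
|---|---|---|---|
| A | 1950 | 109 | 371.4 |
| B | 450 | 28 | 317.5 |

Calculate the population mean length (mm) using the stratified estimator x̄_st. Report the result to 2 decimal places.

N = Σ N_h = 2400. Stratum weights W_h = N_h/N.
x̄_st = (1950·371.4 + 450·317.5) / 2400 = 361.2937

x̄_st ≈ 361.29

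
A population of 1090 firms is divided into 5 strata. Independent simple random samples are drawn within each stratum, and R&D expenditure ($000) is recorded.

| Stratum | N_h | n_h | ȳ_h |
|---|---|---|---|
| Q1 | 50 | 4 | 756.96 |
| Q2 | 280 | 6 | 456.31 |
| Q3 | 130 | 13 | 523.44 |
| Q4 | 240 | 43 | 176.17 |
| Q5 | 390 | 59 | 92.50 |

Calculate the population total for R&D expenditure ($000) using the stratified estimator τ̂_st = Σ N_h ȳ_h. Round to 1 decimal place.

τ̂_st = Σ N_h ȳ_h = 50·756.96 + 280·456.31 + 130·523.44 + 240·176.17 + 390·92.50 = 312017.8

τ̂_st ≈ 312017.8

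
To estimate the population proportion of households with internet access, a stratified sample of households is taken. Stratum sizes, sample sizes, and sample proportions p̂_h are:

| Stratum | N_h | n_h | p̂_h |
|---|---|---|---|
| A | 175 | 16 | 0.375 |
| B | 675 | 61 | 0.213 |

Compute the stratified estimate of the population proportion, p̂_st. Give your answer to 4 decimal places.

p̂_st ≈ 0.2464

N = 850; stratum weights W_h = N_h/N.
p̂_st = Σ W_h p̂_h = (175·0.375 + 675·0.213)/850 = 0.24635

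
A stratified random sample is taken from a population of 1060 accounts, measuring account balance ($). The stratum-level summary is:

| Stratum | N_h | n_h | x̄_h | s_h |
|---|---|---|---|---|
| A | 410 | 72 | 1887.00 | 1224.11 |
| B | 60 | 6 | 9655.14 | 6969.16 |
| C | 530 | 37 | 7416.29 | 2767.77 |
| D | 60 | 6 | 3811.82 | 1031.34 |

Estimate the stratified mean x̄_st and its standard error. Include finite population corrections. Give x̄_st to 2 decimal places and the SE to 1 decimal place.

x̄_st = Σ W_h x̄_h = (410·1887.00 + 60·9655.14 + 530·7416.29 + 60·3811.82)/1060 = 5200.30311
V̂(x̄_st) = Σ W_h² (1 − n_h/N_h) s_h²/n_h, with W_h = N_h/N and N = 1060:
  stratum A: (410/1060)²·(1 − 72/410)·1224.11²/72 = 2566.83
  stratum B: (60/1060)²·(1 − 6/60)·6969.16²/6 = 23342.3
  stratum C: (530/1060)²·(1 − 37/530)·2767.77²/37 = 48147
  stratum D: (60/1060)²·(1 − 6/60)·1031.34²/6 = 511.194
V̂(x̄_st) = 74567.3
SE(x̄_st) = √74567.3 = 273.07

x̄_st ≈ 5200.30, SE ≈ 273.1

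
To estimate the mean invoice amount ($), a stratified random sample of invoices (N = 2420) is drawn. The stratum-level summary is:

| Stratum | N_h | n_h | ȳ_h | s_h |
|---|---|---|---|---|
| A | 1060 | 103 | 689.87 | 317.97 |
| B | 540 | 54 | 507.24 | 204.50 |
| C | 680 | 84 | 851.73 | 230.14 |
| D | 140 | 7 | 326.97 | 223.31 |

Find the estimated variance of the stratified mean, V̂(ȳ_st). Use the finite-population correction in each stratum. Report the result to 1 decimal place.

V̂(ȳ_st) ≈ 271.0

V̂(ȳ_st) = Σ W_h² (1 − n_h/N_h) s_h²/n_h, with W_h = N_h/N and N = 2420:
  stratum A: (1060/2420)²·(1 − 103/1060)·317.97²/103 = 170.029
  stratum B: (540/2420)²·(1 − 54/540)·204.50²/54 = 34.705
  stratum C: (680/2420)²·(1 − 84/680)·230.14²/84 = 43.6344
  stratum D: (140/2420)²·(1 − 7/140)·223.31²/7 = 22.65
V̂(ȳ_st) = 271.018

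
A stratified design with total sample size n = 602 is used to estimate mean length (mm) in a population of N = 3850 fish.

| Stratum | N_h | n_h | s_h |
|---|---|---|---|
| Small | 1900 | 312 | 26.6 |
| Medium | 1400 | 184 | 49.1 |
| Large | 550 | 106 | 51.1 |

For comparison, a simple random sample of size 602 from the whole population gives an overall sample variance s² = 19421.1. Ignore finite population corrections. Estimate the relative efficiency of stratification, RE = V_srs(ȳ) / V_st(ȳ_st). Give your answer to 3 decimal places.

V̂(ȳ_st) = Σ W_h² s_h²/n_h, with W_h = N_h/N and N = 3850:
  stratum Small: (1900/3850)²·26.6²/312 = 0.552325
  stratum Medium: (1400/3850)²·49.1²/184 = 1.73253
  stratum Large: (550/3850)²·51.1²/106 = 0.502736
V_st = 2.78759
V_srs = s²/n = 19421.1/602 = 32.261
Relative efficiency = V_srs / V_st = 32.261/2.78759 = 11.5731

RE ≈ 11.573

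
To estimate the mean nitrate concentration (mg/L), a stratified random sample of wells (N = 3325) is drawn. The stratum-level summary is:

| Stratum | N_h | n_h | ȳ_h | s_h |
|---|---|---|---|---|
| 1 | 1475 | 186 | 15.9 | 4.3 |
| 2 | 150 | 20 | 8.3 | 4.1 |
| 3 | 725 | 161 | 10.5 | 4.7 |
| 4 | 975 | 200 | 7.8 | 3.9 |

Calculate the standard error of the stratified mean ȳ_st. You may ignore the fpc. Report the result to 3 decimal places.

V̂(ȳ_st) = Σ W_h² s_h²/n_h, with W_h = N_h/N and N = 3325:
  stratum 1: (1475/3325)²·4.3²/186 = 0.0195625
  stratum 2: (150/3325)²·4.1²/20 = 0.00171055
  stratum 3: (725/3325)²·4.7²/161 = 0.00652323
  stratum 4: (975/3325)²·3.9²/200 = 0.00653921
V̂(ȳ_st) = 0.0343355
SE(ȳ_st) = √0.0343355 = 0.185298

SE(ȳ_st) ≈ 0.185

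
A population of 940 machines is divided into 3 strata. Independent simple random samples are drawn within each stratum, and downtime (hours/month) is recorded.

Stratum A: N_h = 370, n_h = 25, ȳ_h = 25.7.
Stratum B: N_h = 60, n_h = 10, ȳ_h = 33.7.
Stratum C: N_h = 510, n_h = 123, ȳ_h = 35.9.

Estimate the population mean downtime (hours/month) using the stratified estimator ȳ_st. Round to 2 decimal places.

N = Σ N_h = 940. Stratum weights W_h = N_h/N.
ȳ_st = (370·25.7 + 60·33.7 + 510·35.9) / 940 = 31.7447

ȳ_st ≈ 31.74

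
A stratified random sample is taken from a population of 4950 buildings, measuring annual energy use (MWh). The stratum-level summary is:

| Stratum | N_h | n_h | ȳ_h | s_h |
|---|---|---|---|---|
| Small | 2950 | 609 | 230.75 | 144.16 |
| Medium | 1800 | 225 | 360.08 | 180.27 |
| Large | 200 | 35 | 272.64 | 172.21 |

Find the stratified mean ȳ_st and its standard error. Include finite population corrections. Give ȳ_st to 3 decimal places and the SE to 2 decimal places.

ȳ_st ≈ 279.472, SE ≈ 5.24

ȳ_st = Σ W_h ȳ_h = (2950·230.75 + 1800·360.08 + 200·272.64)/4950 = 279.47162
V̂(ȳ_st) = Σ W_h² (1 − n_h/N_h) s_h²/n_h, with W_h = N_h/N and N = 4950:
  stratum Small: (2950/4950)²·(1 − 609/2950)·144.16²/609 = 9.61801
  stratum Medium: (1800/4950)²·(1 − 225/1800)·180.27²/225 = 16.7112
  stratum Large: (200/4950)²·(1 − 35/200)·172.21²/35 = 1.14117
V̂(ȳ_st) = 27.4704
SE(ȳ_st) = √27.4704 = 5.24122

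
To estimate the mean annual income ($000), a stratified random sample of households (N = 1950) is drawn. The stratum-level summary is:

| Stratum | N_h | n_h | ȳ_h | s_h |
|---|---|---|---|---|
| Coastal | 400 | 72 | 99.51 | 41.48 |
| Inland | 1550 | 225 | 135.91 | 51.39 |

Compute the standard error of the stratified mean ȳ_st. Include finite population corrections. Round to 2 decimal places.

SE(ȳ_st) ≈ 2.68

V̂(ȳ_st) = Σ W_h² (1 − n_h/N_h) s_h²/n_h, with W_h = N_h/N and N = 1950:
  stratum Coastal: (400/1950)²·(1 − 72/400)·41.48²/72 = 0.824536
  stratum Inland: (1550/1950)²·(1 − 225/1550)·51.39²/225 = 6.33947
V̂(ȳ_st) = 7.16401
SE(ȳ_st) = √7.16401 = 2.67657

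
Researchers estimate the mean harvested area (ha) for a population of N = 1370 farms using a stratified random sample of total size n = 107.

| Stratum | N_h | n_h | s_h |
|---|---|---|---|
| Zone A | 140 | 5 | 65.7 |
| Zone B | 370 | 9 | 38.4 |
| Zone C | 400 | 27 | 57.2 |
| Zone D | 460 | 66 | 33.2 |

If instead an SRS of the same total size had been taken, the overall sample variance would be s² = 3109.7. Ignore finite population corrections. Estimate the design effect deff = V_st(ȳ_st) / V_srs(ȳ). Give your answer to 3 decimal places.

deff ≈ 1.142

V̂(ȳ_st) = Σ W_h² s_h²/n_h, with W_h = N_h/N and N = 1370:
  stratum Zone A: (140/1370)²·65.7²/5 = 9.01521
  stratum Zone B: (370/1370)²·38.4²/9 = 11.9504
  stratum Zone C: (400/1370)²·57.2²/27 = 10.3302
  stratum Zone D: (460/1370)²·33.2²/66 = 1.88281
V_st = 33.1786
V_srs = s²/n = 3109.7/107 = 29.0626
deff = V_st / V_srs = 33.1786/29.0626 = 1.1416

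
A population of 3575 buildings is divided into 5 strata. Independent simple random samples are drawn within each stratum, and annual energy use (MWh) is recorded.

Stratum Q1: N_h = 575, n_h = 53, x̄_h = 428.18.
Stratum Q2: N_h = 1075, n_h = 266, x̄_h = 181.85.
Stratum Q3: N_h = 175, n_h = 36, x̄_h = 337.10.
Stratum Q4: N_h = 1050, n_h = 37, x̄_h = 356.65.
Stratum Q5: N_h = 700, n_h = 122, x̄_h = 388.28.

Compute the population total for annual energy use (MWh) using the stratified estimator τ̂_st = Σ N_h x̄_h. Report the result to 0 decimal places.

τ̂_st = Σ N_h x̄_h = 575·428.18 + 1075·181.85 + 175·337.10 + 1050·356.65 + 700·388.28 = 1146963

τ̂_st ≈ 1146963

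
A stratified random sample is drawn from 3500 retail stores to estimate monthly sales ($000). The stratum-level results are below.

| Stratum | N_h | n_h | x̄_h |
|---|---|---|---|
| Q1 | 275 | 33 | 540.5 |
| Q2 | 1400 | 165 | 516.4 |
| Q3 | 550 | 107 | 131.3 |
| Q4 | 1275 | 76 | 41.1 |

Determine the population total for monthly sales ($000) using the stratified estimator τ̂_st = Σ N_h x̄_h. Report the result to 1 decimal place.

τ̂_st = Σ N_h x̄_h = 275·540.5 + 1400·516.4 + 550·131.3 + 1275·41.1 = 996215.0

τ̂_st ≈ 996215.0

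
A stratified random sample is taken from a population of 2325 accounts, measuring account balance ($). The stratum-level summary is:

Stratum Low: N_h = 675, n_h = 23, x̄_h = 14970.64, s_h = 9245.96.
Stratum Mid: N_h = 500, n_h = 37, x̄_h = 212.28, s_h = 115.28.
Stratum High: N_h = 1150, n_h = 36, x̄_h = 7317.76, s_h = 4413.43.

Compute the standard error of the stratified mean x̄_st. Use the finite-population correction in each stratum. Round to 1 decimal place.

V̂(x̄_st) = Σ W_h² (1 − n_h/N_h) s_h²/n_h, with W_h = N_h/N and N = 2325:
  stratum Low: (675/2325)²·(1 − 23/675)·9245.96²/23 = 302609
  stratum Mid: (500/2325)²·(1 − 37/500)·115.28²/37 = 15.3819
  stratum High: (1150/2325)²·(1 − 36/1150)·4413.43²/36 = 128229
V̂(x̄_st) = 430853
SE(x̄_st) = √430853 = 656.394

SE(x̄_st) ≈ 656.4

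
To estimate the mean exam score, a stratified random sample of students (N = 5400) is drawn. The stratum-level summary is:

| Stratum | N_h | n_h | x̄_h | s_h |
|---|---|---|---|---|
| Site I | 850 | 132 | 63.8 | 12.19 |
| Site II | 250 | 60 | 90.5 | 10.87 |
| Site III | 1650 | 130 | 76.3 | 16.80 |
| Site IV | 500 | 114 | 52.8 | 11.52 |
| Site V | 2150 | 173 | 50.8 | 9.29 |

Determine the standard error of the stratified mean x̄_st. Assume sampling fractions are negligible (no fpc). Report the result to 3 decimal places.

SE(x̄_st) ≈ 0.569

V̂(x̄_st) = Σ W_h² s_h²/n_h, with W_h = N_h/N and N = 5400:
  stratum Site I: (850/5400)²·12.19²/132 = 0.0278923
  stratum Site II: (250/5400)²·10.87²/60 = 0.00422085
  stratum Site III: (1650/5400)²·16.80²/130 = 0.202701
  stratum Site IV: (500/5400)²·11.52²/114 = 0.00998051
  stratum Site V: (2150/5400)²·9.29²/173 = 0.0790815
V̂(x̄_st) = 0.323876
SE(x̄_st) = √0.323876 = 0.569101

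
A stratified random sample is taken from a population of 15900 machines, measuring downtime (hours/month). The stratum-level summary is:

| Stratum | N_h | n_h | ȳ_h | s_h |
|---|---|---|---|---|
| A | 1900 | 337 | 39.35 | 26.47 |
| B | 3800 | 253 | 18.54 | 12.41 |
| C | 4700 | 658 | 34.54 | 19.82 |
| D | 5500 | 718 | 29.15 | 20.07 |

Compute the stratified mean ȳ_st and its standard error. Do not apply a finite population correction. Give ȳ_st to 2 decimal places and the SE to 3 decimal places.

ȳ_st = Σ W_h ȳ_h = (1900·39.35 + 3800·18.54 + 4700·34.54 + 5500·29.15)/15900 = 29.42642
V̂(ȳ_st) = Σ W_h² s_h²/n_h, with W_h = N_h/N and N = 15900:
  stratum A: (1900/15900)²·26.47²/337 = 0.0296887
  stratum B: (3800/15900)²·12.41²/253 = 0.0347693
  stratum C: (4700/15900)²·19.82²/658 = 0.0521654
  stratum D: (5500/15900)²·20.07²/718 = 0.0671276
V̂(ȳ_st) = 0.183751
SE(ȳ_st) = √0.183751 = 0.428662

ȳ_st ≈ 29.43, SE ≈ 0.429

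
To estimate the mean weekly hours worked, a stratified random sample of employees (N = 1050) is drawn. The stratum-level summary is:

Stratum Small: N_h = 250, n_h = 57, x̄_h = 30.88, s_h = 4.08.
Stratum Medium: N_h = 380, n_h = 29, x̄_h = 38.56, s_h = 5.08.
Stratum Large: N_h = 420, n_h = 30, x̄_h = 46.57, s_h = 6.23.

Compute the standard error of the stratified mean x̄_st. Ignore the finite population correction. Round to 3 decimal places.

SE(x̄_st) ≈ 0.583

V̂(x̄_st) = Σ W_h² s_h²/n_h, with W_h = N_h/N and N = 1050:
  stratum Small: (250/1050)²·4.08²/57 = 0.0165557
  stratum Medium: (380/1050)²·5.08²/29 = 0.116552
  stratum Large: (420/1050)²·6.23²/30 = 0.207002
V̂(x̄_st) = 0.340109
SE(x̄_st) = √0.340109 = 0.583189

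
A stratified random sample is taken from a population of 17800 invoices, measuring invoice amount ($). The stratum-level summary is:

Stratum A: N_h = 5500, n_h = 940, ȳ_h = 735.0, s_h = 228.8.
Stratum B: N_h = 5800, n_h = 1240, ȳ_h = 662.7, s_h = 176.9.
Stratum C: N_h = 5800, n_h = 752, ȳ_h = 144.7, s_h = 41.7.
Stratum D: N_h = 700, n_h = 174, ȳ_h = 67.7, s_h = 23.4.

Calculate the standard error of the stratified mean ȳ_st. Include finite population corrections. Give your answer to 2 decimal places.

SE(ȳ_st) ≈ 2.59

V̂(ȳ_st) = Σ W_h² (1 − n_h/N_h) s_h²/n_h, with W_h = N_h/N and N = 17800:
  stratum A: (5500/17800)²·(1 − 940/5500)·228.8²/940 = 4.40831
  stratum B: (5800/17800)²·(1 − 1240/5800)·176.9²/1240 = 2.10662
  stratum C: (5800/17800)²·(1 − 752/5800)·41.7²/752 = 0.213679
  stratum D: (700/17800)²·(1 − 174/700)·23.4²/174 = 0.00365701
V̂(ȳ_st) = 6.73226
SE(ȳ_st) = √6.73226 = 2.59466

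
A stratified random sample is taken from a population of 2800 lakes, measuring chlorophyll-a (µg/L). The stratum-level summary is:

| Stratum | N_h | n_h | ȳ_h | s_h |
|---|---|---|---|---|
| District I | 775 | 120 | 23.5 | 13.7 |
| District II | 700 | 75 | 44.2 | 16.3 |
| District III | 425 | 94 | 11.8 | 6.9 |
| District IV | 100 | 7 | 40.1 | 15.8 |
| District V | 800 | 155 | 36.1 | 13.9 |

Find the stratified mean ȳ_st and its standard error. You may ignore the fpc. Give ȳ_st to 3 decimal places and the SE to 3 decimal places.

ȳ_st ≈ 31.092, SE ≈ 0.707

ȳ_st = Σ W_h ȳ_h = (775·23.5 + 700·44.2 + 425·11.8 + 100·40.1 + 800·36.1)/2800 = 31.09196
V̂(ȳ_st) = Σ W_h² s_h²/n_h, with W_h = N_h/N and N = 2800:
  stratum District I: (775/2800)²·13.7²/120 = 0.119825
  stratum District II: (700/2800)²·16.3²/75 = 0.221408
  stratum District III: (425/2800)²·6.9²/94 = 0.011669
  stratum District IV: (100/2800)²·15.8²/7 = 0.0454883
  stratum District V: (800/2800)²·13.9²/155 = 0.101756
V̂(ȳ_st) = 0.500147
SE(ȳ_st) = √0.500147 = 0.707211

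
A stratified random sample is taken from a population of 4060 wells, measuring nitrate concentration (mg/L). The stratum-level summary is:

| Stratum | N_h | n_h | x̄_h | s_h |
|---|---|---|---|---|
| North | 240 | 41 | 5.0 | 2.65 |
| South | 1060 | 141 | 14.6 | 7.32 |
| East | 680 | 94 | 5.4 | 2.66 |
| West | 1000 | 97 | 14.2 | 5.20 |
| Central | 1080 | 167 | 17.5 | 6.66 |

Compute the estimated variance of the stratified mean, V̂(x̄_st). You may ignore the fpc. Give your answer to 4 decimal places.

V̂(x̄_st) ≈ 0.0643

V̂(x̄_st) = Σ W_h² s_h²/n_h, with W_h = N_h/N and N = 4060:
  stratum North: (240/4060)²·2.65²/41 = 0.00059852
  stratum South: (1060/4060)²·7.32²/141 = 0.0259038
  stratum East: (680/4060)²·2.66²/94 = 0.00211155
  stratum West: (1000/4060)²·5.20²/97 = 0.0169115
  stratum Central: (1080/4060)²·6.66²/167 = 0.0187944
V̂(x̄_st) = 0.0643197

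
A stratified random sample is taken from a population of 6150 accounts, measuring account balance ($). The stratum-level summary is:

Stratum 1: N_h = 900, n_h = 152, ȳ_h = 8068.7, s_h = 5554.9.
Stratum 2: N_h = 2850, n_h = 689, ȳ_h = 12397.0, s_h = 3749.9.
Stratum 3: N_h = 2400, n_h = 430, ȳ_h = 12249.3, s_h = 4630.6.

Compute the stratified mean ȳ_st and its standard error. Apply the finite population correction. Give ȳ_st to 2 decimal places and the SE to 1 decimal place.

ȳ_st = Σ W_h ȳ_h = (900·8068.7 + 2850·12397.0 + 2400·12249.3)/6150 = 11705.95122
V̂(ȳ_st) = Σ W_h² (1 − n_h/N_h) s_h²/n_h, with W_h = N_h/N and N = 6150:
  stratum 1: (900/6150)²·(1 − 152/900)·5554.9²/152 = 3613.29
  stratum 2: (2850/6150)²·(1 − 689/2850)·3749.9²/689 = 3323.3
  stratum 3: (2400/6150)²·(1 − 430/2400)·4630.6²/430 = 6233.52
V̂(ȳ_st) = 13170.1
SE(ȳ_st) = √13170.1 = 114.761

ȳ_st ≈ 11705.95, SE ≈ 114.8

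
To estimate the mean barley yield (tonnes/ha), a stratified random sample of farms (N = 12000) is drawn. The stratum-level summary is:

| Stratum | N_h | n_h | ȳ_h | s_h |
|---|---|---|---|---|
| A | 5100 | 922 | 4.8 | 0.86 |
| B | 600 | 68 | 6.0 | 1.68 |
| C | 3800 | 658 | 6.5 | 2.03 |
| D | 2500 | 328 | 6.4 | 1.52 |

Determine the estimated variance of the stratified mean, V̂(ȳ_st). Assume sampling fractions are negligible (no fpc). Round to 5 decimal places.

V̂(ȳ_st) ≈ 0.00118

V̂(ȳ_st) = Σ W_h² s_h²/n_h, with W_h = N_h/N and N = 12000:
  stratum A: (5100/12000)²·0.86²/922 = 0.000144892
  stratum B: (600/12000)²·1.68²/68 = 0.000103765
  stratum C: (3800/12000)²·2.03²/658 = 0.000628016
  stratum D: (2500/12000)²·1.52²/328 = 0.000305725
V̂(ȳ_st) = 0.0011824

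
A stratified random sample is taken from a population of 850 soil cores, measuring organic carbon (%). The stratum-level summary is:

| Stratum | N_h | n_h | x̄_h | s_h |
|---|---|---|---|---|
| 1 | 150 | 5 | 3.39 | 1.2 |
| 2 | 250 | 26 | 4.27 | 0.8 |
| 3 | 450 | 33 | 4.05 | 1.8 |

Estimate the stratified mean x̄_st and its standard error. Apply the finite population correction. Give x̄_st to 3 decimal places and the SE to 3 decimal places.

x̄_st = Σ W_h x̄_h = (150·3.39 + 250·4.27 + 450·4.05)/850 = 3.99824
V̂(x̄_st) = Σ W_h² (1 − n_h/N_h) s_h²/n_h, with W_h = N_h/N and N = 850:
  stratum 1: (150/850)²·(1 − 5/150)·1.2²/5 = 0.0086699
  stratum 2: (250/850)²·(1 − 26/250)·0.8²/26 = 0.00190791
  stratum 3: (450/850)²·(1 − 33/450)·1.8²/33 = 0.0255001
V̂(x̄_st) = 0.0360779
SE(x̄_st) = √0.0360779 = 0.189942

x̄_st ≈ 3.998, SE ≈ 0.190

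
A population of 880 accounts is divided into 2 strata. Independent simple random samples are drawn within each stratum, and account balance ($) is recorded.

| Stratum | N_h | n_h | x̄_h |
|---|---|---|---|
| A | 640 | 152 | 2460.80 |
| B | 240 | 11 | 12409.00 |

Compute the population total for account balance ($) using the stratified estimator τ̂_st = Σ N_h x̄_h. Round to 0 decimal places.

τ̂_st = Σ N_h x̄_h = 640·2460.80 + 240·12409.00 = 4553072

τ̂_st ≈ 4553072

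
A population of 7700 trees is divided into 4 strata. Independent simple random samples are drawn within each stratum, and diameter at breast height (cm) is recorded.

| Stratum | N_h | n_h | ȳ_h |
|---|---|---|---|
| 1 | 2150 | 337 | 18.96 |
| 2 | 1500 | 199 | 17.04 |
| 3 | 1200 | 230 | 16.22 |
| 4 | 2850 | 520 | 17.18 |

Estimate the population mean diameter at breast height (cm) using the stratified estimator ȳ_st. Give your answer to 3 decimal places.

ȳ_st ≈ 17.500

N = Σ N_h = 7700. Stratum weights W_h = N_h/N.
ȳ_st = (2150·18.96 + 1500·17.04 + 1200·16.22 + 2850·17.18) / 7700 = 17.50013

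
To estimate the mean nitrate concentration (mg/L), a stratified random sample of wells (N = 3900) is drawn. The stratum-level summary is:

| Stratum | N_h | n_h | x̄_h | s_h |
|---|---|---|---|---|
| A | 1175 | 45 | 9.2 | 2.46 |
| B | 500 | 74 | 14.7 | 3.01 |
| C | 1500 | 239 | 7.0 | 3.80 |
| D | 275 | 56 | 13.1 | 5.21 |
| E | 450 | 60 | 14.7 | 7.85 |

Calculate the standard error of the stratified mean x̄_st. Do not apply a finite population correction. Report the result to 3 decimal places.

V̂(x̄_st) = Σ W_h² s_h²/n_h, with W_h = N_h/N and N = 3900:
  stratum A: (1175/3900)²·2.46²/45 = 0.0122069
  stratum B: (500/3900)²·3.01²/74 = 0.00201239
  stratum C: (1500/3900)²·3.80²/239 = 0.00893763
  stratum D: (275/3900)²·5.21²/56 = 0.00241004
  stratum E: (450/3900)²·7.85²/60 = 0.0136736
V̂(x̄_st) = 0.0392406
SE(x̄_st) = √0.0392406 = 0.198092

SE(x̄_st) ≈ 0.198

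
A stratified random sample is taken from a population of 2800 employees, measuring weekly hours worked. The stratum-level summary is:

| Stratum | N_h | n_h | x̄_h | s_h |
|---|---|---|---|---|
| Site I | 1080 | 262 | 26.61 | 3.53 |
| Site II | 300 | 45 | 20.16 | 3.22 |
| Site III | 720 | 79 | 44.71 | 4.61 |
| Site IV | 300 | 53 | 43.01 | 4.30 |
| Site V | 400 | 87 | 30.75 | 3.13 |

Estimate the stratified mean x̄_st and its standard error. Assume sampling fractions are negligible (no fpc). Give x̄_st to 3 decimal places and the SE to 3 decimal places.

x̄_st ≈ 32.922, SE ≈ 0.184

x̄_st = Σ W_h x̄_h = (1080·26.61 + 300·20.16 + 720·44.71 + 300·43.01 + 400·30.75)/2800 = 32.92179
V̂(x̄_st) = Σ W_h² s_h²/n_h, with W_h = N_h/N and N = 2800:
  stratum Site I: (1080/2800)²·3.53²/262 = 0.00707587
  stratum Site II: (300/2800)²·3.22²/45 = 0.002645
  stratum Site III: (720/2800)²·4.61²/79 = 0.0177879
  stratum Site IV: (300/2800)²·4.30²/53 = 0.00400486
  stratum Site V: (400/2800)²·3.13²/87 = 0.00229812
V̂(x̄_st) = 0.0338117
SE(x̄_st) = √0.0338117 = 0.18388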